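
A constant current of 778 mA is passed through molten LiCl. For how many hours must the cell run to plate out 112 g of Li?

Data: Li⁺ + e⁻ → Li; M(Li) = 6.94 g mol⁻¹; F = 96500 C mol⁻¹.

n(Li) = m/M = 112 / 6.94 = 16.14 mol.
Each Li atom requires 1 electron, so n(e⁻) = 1 × 16.14 = 16.14 mol.
Q = n(e⁻)·F = 16.14 × 96500 = 1557000 C.
t = Q/I = 1557000 / 0.7780 A = 2002000 s = 556 h.

556 h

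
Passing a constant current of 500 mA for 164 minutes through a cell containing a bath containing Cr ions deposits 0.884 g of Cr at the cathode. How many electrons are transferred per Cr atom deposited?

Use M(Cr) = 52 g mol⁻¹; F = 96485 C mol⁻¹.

3

Q = I·t = 0.5000 A × 9840.0 s = 4920 C, so n(e⁻) = 4920/96485 = 0.05099 mol.
n(Cr) deposited = 0.884 / 52 = 0.01700 mol.
Electrons per atom = n(e⁻)/n(Cr) = 0.05099 / 0.01700 = 3.00 ≈ 3, so the ion is Cr³⁺.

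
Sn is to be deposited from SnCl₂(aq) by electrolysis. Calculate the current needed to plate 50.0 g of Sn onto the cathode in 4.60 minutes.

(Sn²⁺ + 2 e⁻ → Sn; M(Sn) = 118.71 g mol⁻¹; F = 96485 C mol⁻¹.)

294 A

n(Sn) = 50.0 / 118.71 = 0.4212 mol.
n(e⁻) = 2 × 0.4212 = 0.8424 mol.
Q = n(e⁻)·F = 0.8424 × 96485 = 81280 C.
I = Q/t = 81280 / 276.00 s = 294 A.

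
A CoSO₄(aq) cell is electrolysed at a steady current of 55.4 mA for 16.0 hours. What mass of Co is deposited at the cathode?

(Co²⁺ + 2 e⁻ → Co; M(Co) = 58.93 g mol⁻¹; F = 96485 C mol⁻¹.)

Q = I·t = 0.05540 A × 57600 s = 3191 C.
n(e⁻) = Q/F = 3191 / 96485 = 0.03307 mol.
Co²⁺ + 2 e⁻ → Co, so n(Co) = n(e⁻)/2 = 0.01654 mol.
m = n·M = 0.01654 × 58.93 = 0.974 g.

0.974 g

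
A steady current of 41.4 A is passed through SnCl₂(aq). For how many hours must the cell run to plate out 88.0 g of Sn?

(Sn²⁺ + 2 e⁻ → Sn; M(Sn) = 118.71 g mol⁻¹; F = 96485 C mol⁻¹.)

0.960 h

n(Sn) = m/M = 88.0 / 118.71 = 0.7413 mol.
Each Sn atom requires 2 electrons, so n(e⁻) = 2 × 0.7413 = 1.483 mol.
Q = n(e⁻)·F = 1.483 × 96485 = 143000 C.
t = Q/I = 143000 / 41.40 A = 3455 s = 0.960 h.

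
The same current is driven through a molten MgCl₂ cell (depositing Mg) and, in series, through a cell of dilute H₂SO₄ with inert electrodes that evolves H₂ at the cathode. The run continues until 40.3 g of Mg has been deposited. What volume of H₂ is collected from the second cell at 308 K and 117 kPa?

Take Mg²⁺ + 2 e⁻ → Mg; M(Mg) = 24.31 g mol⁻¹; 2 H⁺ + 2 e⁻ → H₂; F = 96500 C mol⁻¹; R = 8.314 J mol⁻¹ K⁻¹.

n(Mg) = 40.3 / 24.31 = 1.658 mol, so n(e⁻) = 2 × 1.658 = 3.316 mol.
The cells are in series, so the same 3.316 mol of electrons passes through the second cell.
2 H⁺ + 2 e⁻ → H₂ — 2 mol e⁻ per mol H₂, so n(H₂) = 3.316/2 = 1.658 mol.
V = nRT/P = (1.658 × 8.314 × 308) / (117 × 10³) = 0.0363 m³ = 36.3 L.

36.3 L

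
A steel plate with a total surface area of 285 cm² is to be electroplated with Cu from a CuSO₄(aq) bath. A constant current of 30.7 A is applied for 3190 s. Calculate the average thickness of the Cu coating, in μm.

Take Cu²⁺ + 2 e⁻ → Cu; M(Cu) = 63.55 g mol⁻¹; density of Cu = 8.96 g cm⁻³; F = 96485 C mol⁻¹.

126 μm

Q = I·t = 30.70 × 3190.0 = 97930 C; n(e⁻) = 1.015 mol.
n(Cu) = n(e⁻)/2 = 0.5075 mol, so m = 0.5075 × 63.55 = 32.25 g.
Volume = m/ρ = 32.25 / 8.96 = 3.600 cm³.
Thickness = V/A = 3.600 / 285 = 0.0126 cm = 126 μm.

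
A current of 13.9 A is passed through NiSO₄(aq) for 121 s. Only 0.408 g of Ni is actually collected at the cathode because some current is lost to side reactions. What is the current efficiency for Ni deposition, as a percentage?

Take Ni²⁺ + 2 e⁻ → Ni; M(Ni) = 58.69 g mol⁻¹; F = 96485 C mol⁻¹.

Q = I·t = 13.90 × 121.00 = 1682 C; n(e⁻) = 1682/96485 = 0.01743 mol.
Theoretical n(Ni) = n(e⁻)/2 = 0.008716 mol, i.e. m_theo = 0.008716 × 58.69 = 0.5115 g.
Efficiency = m_actual / m_theo = 0.408 / 0.5115 = 79.8 %.

79.8 %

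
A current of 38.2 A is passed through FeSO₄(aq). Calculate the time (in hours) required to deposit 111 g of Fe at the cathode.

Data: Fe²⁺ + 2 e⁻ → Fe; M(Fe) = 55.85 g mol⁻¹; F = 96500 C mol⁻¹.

2.79 h

n(Fe) = m/M = 111 / 55.85 = 1.987 mol.
Each Fe atom requires 2 electrons, so n(e⁻) = 2 × 1.987 = 3.975 mol.
Q = n(e⁻)·F = 3.975 × 96500 = 383600 C.
t = Q/I = 383600 / 38.20 A = 10040 s = 2.79 h.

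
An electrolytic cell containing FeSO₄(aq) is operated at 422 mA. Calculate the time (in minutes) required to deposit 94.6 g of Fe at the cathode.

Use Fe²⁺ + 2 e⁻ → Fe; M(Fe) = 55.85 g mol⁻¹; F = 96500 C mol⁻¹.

n(Fe) = m/M = 94.6 / 55.85 = 1.694 mol.
Each Fe atom requires 2 electrons, so n(e⁻) = 2 × 1.694 = 3.388 mol.
Q = n(e⁻)·F = 3.388 × 96500 = 326900 C.
t = Q/I = 326900 / 0.4220 A = 774700 s = 12900 min.

12900 min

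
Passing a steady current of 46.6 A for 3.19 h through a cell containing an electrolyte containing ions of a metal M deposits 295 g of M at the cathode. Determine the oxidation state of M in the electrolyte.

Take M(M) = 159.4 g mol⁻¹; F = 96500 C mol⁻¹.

Q = I·t = 46.60 A × 11484 s = 535200 C, so n(e⁻) = 535200/96500 = 5.546 mol.
n(M) deposited = 295 / 159.4 = 1.851 mol.
Electrons per atom = n(e⁻)/n(M) = 5.546 / 1.851 = 3.00 ≈ 3, so the ion is M³⁺.

+3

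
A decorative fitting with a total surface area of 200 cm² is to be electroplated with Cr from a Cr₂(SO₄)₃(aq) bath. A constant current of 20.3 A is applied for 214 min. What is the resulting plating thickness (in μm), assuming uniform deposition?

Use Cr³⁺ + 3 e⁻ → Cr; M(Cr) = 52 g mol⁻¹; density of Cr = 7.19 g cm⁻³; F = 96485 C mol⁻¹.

Q = I·t = 20.30 × 12840 = 260700 C; n(e⁻) = 2.701 mol.
n(Cr) = n(e⁻)/3 = 0.9005 mol, so m = 0.9005 × 52 = 46.83 g.
Volume = m/ρ = 46.83 / 7.19 = 6.513 cm³.
Thickness = V/A = 6.513 / 200 = 0.0326 cm = 326 μm.

326 μm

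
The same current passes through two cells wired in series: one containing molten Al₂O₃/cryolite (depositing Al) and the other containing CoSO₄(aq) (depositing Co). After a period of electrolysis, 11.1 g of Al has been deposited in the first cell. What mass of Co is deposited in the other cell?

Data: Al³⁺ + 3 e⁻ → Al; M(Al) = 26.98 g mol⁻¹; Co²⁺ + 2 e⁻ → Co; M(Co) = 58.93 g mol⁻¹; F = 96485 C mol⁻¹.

36.4 g

n(Al) = 11.1 / 26.98 = 0.4114 mol.
Since Al³⁺ + 3 e⁻ → Al, n(e⁻) passed = 3 × 0.4114 = 1.234 mol.
Cells in series carry the same charge, so the same 1.234 mol of electrons passes through cell 2.
Co²⁺ + 2 e⁻ → Co, so n(Co) = 1.234 / 2 = 0.6171 mol.
m(Co) = 0.6171 × 58.93 = 36.4 g.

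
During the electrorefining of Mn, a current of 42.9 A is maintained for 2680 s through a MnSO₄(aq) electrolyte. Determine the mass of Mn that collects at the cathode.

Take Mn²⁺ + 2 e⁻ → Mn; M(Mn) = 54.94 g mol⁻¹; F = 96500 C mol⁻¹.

32.7 g

Q = I·t = 42.90 A × 2680.0 s = 115000 C.
n(e⁻) = Q/F = 115000 / 96500 = 1.191 mol.
Mn²⁺ + 2 e⁻ → Mn, so n(Mn) = n(e⁻)/2 = 0.5957 mol.
m = n·M = 0.5957 × 54.94 = 32.7 g.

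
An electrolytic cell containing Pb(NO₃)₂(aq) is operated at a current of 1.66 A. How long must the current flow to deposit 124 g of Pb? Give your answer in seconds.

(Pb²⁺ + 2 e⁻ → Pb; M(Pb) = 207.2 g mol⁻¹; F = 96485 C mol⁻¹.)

n(Pb) = m/M = 124 / 207.2 = 0.5985 mol.
Each Pb atom requires 2 electrons, so n(e⁻) = 2 × 0.5985 = 1.197 mol.
Q = n(e⁻)·F = 1.197 × 96485 = 115500 C.
t = Q/I = 115500 / 1.660 A = 69570 s.

69600 s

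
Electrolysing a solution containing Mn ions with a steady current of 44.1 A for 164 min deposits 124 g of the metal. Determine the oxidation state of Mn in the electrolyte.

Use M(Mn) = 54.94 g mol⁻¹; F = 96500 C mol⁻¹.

+2

Q = I·t = 44.10 A × 9840.0 s = 433900 C, so n(e⁻) = 433900/96500 = 4.497 mol.
n(Mn) deposited = 124 / 54.94 = 2.257 mol.
Electrons per atom = n(e⁻)/n(Mn) = 4.497 / 2.257 = 1.99 ≈ 2, so the ion is Mn²⁺.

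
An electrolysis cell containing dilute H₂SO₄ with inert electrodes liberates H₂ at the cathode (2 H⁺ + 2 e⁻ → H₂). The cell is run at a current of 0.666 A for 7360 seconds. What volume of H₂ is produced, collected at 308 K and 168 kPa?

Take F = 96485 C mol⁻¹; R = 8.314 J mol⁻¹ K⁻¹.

0.387 L

Q = I·t = 0.6660 A × 7360.0 s = 4902 C.
n(e⁻) = Q/F = 4902 / 96485 = 0.05080 mol.
2 electrons are transferred per H₂ molecule, so n(H₂) = 0.05080 / 2 = 0.02540 mol.
V = nRT/P = (0.02540 × 8.314 × 308) / (168 × 10³ Pa) = 3.87 × 10⁻⁴ m³ = 0.387 L.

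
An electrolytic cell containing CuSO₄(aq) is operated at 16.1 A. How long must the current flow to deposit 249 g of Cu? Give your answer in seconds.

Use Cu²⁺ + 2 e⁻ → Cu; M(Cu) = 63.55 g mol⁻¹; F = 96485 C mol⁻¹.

n(Cu) = m/M = 249 / 63.55 = 3.918 mol.
Each Cu atom requires 2 electrons, so n(e⁻) = 2 × 3.918 = 7.836 mol.
Q = n(e⁻)·F = 7.836 × 96485 = 756100 C.
t = Q/I = 756100 / 16.10 A = 46960 s.

47000 s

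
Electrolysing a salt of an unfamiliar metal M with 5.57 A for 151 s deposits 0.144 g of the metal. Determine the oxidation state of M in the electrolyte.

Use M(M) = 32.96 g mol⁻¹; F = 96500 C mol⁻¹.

Q = I·t = 5.570 A × 151.00 s = 841.1 C, so n(e⁻) = 841.1/96500 = 0.008716 mol.
n(M) deposited = 0.144 / 32.96 = 0.004369 mol.
Electrons per atom = n(e⁻)/n(M) = 0.008716 / 0.004369 = 1.99 ≈ 2, so the ion is M²⁺.

+2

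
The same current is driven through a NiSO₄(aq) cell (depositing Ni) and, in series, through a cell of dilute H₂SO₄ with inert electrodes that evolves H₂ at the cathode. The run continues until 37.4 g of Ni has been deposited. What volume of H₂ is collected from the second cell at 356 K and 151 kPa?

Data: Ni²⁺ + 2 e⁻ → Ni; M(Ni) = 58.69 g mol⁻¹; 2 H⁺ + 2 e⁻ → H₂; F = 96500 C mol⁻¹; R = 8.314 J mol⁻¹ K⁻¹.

12.5 L

n(Ni) = 37.4 / 58.69 = 0.6372 mol, so n(e⁻) = 2 × 0.6372 = 1.274 mol.
The cells are in series, so the same 1.274 mol of electrons passes through the second cell.
2 H⁺ + 2 e⁻ → H₂ — 2 mol e⁻ per mol H₂, so n(H₂) = 1.274/2 = 0.6372 mol.
V = nRT/P = (0.6372 × 8.314 × 356) / (151 × 10³) = 0.0125 m³ = 12.5 L.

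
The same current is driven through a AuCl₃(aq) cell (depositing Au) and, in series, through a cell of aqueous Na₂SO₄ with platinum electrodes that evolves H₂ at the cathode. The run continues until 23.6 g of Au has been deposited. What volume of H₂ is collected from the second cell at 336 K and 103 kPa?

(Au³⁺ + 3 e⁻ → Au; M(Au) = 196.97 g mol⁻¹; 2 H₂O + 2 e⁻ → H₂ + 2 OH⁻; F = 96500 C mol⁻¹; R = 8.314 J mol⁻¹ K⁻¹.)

4.87 L

n(Au) = 23.6 / 196.97 = 0.1198 mol, so n(e⁻) = 3 × 0.1198 = 0.3594 mol.
The cells are in series, so the same 0.3594 mol of electrons passes through the second cell.
2 H₂O + 2 e⁻ → H₂ + 2 OH⁻ — 2 mol e⁻ per mol H₂, so n(H₂) = 0.3594/2 = 0.1797 mol.
V = nRT/P = (0.1797 × 8.314 × 336) / (103 × 10³) = 0.00487 m³ = 4.87 L.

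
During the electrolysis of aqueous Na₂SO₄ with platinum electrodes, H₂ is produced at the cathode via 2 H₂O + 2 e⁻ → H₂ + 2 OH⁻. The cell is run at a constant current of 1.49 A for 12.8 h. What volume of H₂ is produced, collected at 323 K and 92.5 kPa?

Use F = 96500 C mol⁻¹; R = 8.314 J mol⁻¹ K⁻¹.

10.3 L

Q = I·t = 1.490 A × 46080 s = 68660 C.
n(e⁻) = Q/F = 68660 / 96500 = 0.7115 mol.
2 electrons are transferred per H₂ molecule, so n(H₂) = 0.7115 / 2 = 0.3557 mol.
V = nRT/P = (0.3557 × 8.314 × 323) / (92.5 × 10³ Pa) = 0.0103 m³ = 10.3 L.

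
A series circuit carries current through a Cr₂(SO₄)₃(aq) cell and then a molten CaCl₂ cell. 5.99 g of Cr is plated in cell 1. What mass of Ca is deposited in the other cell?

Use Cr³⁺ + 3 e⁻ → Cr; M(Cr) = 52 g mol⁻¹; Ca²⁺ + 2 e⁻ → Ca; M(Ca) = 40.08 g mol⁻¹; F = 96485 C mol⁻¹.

n(Cr) = 5.99 / 52 = 0.1152 mol.
Since Cr³⁺ + 3 e⁻ → Cr, n(e⁻) passed = 3 × 0.1152 = 0.3456 mol.
Cells in series carry the same charge, so the same 0.3456 mol of electrons passes through cell 2.
Ca²⁺ + 2 e⁻ → Ca, so n(Ca) = 0.3456 / 2 = 0.1728 mol.
m(Ca) = 0.1728 × 40.08 = 6.93 g.

6.93 g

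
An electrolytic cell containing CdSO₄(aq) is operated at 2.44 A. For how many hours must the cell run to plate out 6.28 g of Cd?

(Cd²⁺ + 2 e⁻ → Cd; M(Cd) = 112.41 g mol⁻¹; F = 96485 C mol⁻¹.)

1.23 h

n(Cd) = m/M = 6.28 / 112.41 = 0.05587 mol.
Each Cd atom requires 2 electrons, so n(e⁻) = 2 × 0.05587 = 0.1117 mol.
Q = n(e⁻)·F = 0.1117 × 96485 = 10780 C.
t = Q/I = 10780 / 2.440 A = 4418 s = 1.23 h.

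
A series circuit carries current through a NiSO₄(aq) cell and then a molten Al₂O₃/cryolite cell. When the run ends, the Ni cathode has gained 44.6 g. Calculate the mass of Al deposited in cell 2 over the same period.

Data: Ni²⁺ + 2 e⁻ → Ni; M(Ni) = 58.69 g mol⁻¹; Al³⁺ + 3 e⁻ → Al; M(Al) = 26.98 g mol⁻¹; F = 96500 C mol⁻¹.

n(Ni) = 44.6 / 58.69 = 0.7599 mol.
Since Ni²⁺ + 2 e⁻ → Ni, n(e⁻) passed = 2 × 0.7599 = 1.520 mol.
Cells in series carry the same charge, so the same 1.520 mol of electrons passes through cell 2.
Al³⁺ + 3 e⁻ → Al, so n(Al) = 1.520 / 3 = 0.5066 mol.
m(Al) = 0.5066 × 26.98 = 13.7 g.

13.7 g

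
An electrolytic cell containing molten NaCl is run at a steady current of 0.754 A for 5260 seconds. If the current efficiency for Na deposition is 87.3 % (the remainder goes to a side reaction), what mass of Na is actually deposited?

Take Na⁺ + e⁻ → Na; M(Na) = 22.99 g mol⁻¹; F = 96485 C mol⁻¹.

Q = I·t = 0.7540 × 5260.0 = 3966 C.
n(e⁻) = 3966/96485 = 0.04111 mol; theoretically n(Na) = 0.04111/1 = 0.04111 mol, m_theo = 0.9450 g.
At 87.3 % efficiency, m_actual = 0.873 × 0.9450 = 0.825 g.

0.825 g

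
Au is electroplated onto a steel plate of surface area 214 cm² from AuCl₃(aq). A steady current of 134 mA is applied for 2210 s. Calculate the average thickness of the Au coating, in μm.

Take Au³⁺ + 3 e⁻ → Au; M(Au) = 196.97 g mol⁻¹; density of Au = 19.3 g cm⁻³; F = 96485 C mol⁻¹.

0.488 μm

Q = I·t = 0.1340 × 2210.0 = 296.1 C; n(e⁻) = 0.003069 mol.
n(Au) = n(e⁻)/3 = 0.001023 mol, so m = 0.001023 × 196.97 = 0.2015 g.
Volume = m/ρ = 0.2015 / 19.3 = 0.01044 cm³.
Thickness = V/A = 0.01044 / 214 = 4.88 × 10⁻⁵ cm = 0.488 μm.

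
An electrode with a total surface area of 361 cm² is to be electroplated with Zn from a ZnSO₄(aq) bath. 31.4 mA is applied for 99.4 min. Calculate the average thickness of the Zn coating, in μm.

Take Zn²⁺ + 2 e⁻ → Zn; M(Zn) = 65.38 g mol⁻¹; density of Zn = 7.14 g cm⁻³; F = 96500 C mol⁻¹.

Q = I·t = 0.03140 × 5964.0 = 187.3 C; n(e⁻) = 0.001941 mol.
n(Zn) = n(e⁻)/2 = 0.0009703 mol, so m = 0.0009703 × 65.38 = 0.06344 g.
Volume = m/ρ = 0.06344 / 7.14 = 0.008885 cm³.
Thickness = V/A = 0.008885 / 361 = 2.46 × 10⁻⁵ cm = 0.246 μm.

0.246 μm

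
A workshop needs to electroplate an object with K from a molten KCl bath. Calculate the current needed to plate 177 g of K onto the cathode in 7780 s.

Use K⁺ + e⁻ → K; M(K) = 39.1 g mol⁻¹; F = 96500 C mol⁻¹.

56.1 A

n(K) = 177 / 39.1 = 4.527 mol.
n(e⁻) = 1 × 4.527 = 4.527 mol.
Q = n(e⁻)·F = 4.527 × 96500 = 436800 C.
I = Q/t = 436800 / 7780.0 s = 56.1 A.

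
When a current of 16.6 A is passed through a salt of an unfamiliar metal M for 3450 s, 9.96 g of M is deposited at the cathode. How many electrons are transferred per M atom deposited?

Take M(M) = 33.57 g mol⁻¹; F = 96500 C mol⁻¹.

2

Q = I·t = 16.60 A × 3450.0 s = 57270 C, so n(e⁻) = 57270/96500 = 0.5935 mol.
n(M) deposited = 9.96 / 33.57 = 0.2967 mol.
Electrons per atom = n(e⁻)/n(M) = 0.5935 / 0.2967 = 2.00 ≈ 2, so the ion is M²⁺.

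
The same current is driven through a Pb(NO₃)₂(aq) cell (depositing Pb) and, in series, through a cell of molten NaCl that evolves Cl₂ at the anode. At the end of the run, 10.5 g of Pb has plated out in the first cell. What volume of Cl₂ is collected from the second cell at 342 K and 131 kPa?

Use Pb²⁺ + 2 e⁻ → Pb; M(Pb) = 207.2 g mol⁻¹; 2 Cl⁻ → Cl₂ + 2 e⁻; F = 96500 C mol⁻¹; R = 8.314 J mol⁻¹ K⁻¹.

n(Pb) = 10.5 / 207.2 = 0.05068 mol, so n(e⁻) = 2 × 0.05068 = 0.1014 mol.
The cells are in series, so the same 0.1014 mol of electrons passes through the second cell.
2 Cl⁻ → Cl₂ + 2 e⁻ — 2 mol e⁻ per mol Cl₂, so n(Cl₂) = 0.1014/2 = 0.05068 mol.
V = nRT/P = (0.05068 × 8.314 × 342) / (131 × 10³) = 0.00110 m³ = 1.10 L.

1.10 L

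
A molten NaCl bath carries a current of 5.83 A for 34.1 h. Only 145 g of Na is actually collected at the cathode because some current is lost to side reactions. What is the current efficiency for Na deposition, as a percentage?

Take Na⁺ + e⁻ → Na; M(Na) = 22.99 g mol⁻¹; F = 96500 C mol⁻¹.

85.0 %

Q = I·t = 5.830 × 122760 = 715700 C; n(e⁻) = 715700/96500 = 7.416 mol.
Theoretical n(Na) = n(e⁻)/1 = 7.416 mol, i.e. m_theo = 7.416 × 22.99 = 170.5 g.
Efficiency = m_actual / m_theo = 145 / 170.5 = 85.0 %.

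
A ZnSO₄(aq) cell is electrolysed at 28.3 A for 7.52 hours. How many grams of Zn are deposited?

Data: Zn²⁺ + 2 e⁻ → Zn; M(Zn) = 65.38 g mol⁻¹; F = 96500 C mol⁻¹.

Q = I·t = 28.30 A × 27072 s = 766100 C.
n(e⁻) = Q/F = 766100 / 96500 = 7.939 mol.
Zn²⁺ + 2 e⁻ → Zn, so n(Zn) = n(e⁻)/2 = 3.970 mol.
m = n·M = 3.970 × 65.38 = 260 g.

260 g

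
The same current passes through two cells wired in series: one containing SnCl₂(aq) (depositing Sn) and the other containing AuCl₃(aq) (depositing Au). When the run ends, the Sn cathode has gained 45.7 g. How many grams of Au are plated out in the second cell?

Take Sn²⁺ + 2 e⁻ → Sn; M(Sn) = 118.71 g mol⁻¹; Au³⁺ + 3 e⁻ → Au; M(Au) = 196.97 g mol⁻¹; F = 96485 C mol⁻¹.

n(Sn) = 45.7 / 118.71 = 0.3850 mol.
Since Sn²⁺ + 2 e⁻ → Sn, n(e⁻) passed = 2 × 0.3850 = 0.7699 mol.
Cells in series carry the same charge, so the same 0.7699 mol of electrons passes through cell 2.
Au³⁺ + 3 e⁻ → Au, so n(Au) = 0.7699 / 3 = 0.2566 mol.
m(Au) = 0.2566 × 196.97 = 50.6 g.

50.6 g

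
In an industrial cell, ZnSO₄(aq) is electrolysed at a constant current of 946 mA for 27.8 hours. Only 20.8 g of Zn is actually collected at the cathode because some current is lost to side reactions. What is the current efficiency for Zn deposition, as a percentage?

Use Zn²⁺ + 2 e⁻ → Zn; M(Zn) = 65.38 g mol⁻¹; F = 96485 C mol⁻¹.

64.8 %

Q = I·t = 0.9460 × 100080 = 94680 C; n(e⁻) = 94680/96485 = 0.9812 mol.
Theoretical n(Zn) = n(e⁻)/2 = 0.4906 mol, i.e. m_theo = 0.4906 × 65.38 = 32.08 g.
Efficiency = m_actual / m_theo = 20.8 / 32.08 = 64.8 %.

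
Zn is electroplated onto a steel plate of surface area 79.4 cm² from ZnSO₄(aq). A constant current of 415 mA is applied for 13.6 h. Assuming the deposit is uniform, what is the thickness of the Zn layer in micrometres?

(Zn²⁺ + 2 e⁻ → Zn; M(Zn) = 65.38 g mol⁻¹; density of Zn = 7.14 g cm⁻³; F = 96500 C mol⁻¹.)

121 μm

Q = I·t = 0.4150 × 48960 = 20320 C; n(e⁻) = 0.2106 mol.
n(Zn) = n(e⁻)/2 = 0.1053 mol, so m = 0.1053 × 65.38 = 6.883 g.
Volume = m/ρ = 6.883 / 7.14 = 0.9640 cm³.
Thickness = V/A = 0.9640 / 79.4 = 0.0121 cm = 121 μm.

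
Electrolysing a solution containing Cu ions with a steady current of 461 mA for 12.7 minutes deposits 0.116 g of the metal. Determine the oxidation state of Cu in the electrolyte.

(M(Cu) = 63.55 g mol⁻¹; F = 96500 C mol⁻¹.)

Q = I·t = 0.4610 A × 762.00 s = 351.3 C, so n(e⁻) = 351.3/96500 = 0.003640 mol.
n(Cu) deposited = 0.116 / 63.55 = 0.001825 mol.
Electrons per atom = n(e⁻)/n(Cu) = 0.003640 / 0.001825 = 1.99 ≈ 2, so the ion is Cu²⁺.

+2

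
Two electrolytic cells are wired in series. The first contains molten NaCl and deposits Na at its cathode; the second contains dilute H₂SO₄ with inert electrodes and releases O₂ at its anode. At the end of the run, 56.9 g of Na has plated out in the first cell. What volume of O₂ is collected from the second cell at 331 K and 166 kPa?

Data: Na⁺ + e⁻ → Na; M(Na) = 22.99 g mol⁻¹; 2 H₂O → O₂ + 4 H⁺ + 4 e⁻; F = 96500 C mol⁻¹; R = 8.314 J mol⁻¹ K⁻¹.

n(Na) = 56.9 / 22.99 = 2.475 mol, so n(e⁻) = 1 × 2.475 = 2.475 mol.
The cells are in series, so the same 2.475 mol of electrons passes through the second cell.
2 H₂O → O₂ + 4 H⁺ + 4 e⁻ — 4 mol e⁻ per mol O₂, so n(O₂) = 2.475/4 = 0.6187 mol.
V = nRT/P = (0.6187 × 8.314 × 331) / (166 × 10³) = 0.0103 m³ = 10.3 L.

10.3 L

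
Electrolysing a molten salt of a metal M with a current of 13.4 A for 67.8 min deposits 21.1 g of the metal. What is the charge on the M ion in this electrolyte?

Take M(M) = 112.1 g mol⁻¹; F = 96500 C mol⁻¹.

+3

Q = I·t = 13.40 A × 4068.0 s = 54510 C, so n(e⁻) = 54510/96500 = 0.5649 mol.
n(M) deposited = 21.1 / 112.1 = 0.1882 mol.
Electrons per atom = n(e⁻)/n(M) = 0.5649 / 0.1882 = 3.00 ≈ 3, so the ion is M³⁺.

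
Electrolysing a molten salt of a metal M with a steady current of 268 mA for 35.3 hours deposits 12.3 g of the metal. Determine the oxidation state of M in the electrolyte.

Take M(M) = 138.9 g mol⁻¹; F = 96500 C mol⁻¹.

+4

Q = I·t = 0.2680 A × 127080 s = 34060 C, so n(e⁻) = 34060/96500 = 0.3529 mol.
n(M) deposited = 12.3 / 138.9 = 0.08855 mol.
Electrons per atom = n(e⁻)/n(M) = 0.3529 / 0.08855 = 3.99 ≈ 4, so the ion is M⁴⁺.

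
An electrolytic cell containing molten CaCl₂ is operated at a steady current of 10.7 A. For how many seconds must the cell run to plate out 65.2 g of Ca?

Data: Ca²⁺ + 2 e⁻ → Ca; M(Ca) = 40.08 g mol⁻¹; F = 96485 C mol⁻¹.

29300 s

n(Ca) = m/M = 65.2 / 40.08 = 1.627 mol.
Each Ca atom requires 2 electrons, so n(e⁻) = 2 × 1.627 = 3.253 mol.
Q = n(e⁻)·F = 3.253 × 96485 = 313900 C.
t = Q/I = 313900 / 10.70 A = 29340 s.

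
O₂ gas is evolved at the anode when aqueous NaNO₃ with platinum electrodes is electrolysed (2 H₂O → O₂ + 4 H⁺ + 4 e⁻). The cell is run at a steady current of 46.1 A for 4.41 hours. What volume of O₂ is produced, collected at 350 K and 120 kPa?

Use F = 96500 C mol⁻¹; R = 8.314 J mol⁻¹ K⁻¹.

Q = I·t = 46.10 A × 15876 s = 731900 C.
n(e⁻) = Q/F = 731900 / 96500 = 7.584 mol.
4 electrons are transferred per O₂ molecule, so n(O₂) = 7.584 / 4 = 1.896 mol.
V = nRT/P = (1.896 × 8.314 × 350) / (120 × 10³ Pa) = 0.0460 m³ = 46.0 L.

46.0 L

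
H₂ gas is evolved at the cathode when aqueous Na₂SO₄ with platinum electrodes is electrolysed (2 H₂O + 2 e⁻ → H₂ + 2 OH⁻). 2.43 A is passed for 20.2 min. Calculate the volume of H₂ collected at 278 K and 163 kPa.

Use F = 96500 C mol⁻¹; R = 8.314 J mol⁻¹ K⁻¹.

0.216 L

Q = I·t = 2.430 A × 1212.0 s = 2945 C.
n(e⁻) = Q/F = 2945 / 96500 = 0.03052 mol.
2 electrons are transferred per H₂ molecule, so n(H₂) = 0.03052 / 2 = 0.01526 mol.
V = nRT/P = (0.01526 × 8.314 × 278) / (163 × 10³ Pa) = 2.16 × 10⁻⁴ m³ = 0.216 L.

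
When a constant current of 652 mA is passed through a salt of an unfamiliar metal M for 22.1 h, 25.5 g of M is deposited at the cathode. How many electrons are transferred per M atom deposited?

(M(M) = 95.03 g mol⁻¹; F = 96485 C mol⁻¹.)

Q = I·t = 0.6520 A × 79560 s = 51870 C, so n(e⁻) = 51870/96485 = 0.5376 mol.
n(M) deposited = 25.5 / 95.03 = 0.2683 mol.
Electrons per atom = n(e⁻)/n(M) = 0.5376 / 0.2683 = 2.00 ≈ 2, so the ion is M²⁺.

2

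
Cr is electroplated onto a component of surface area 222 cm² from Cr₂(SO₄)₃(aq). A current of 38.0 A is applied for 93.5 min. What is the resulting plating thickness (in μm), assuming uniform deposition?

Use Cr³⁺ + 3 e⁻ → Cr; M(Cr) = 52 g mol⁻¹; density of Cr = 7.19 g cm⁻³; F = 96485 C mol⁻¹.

240 μm

Q = I·t = 38.00 × 5610.0 = 213200 C; n(e⁻) = 2.209 mol.
n(Cr) = n(e⁻)/3 = 0.7365 mol, so m = 0.7365 × 52 = 38.30 g.
Volume = m/ρ = 38.30 / 7.19 = 5.326 cm³.
Thickness = V/A = 5.326 / 222 = 0.0240 cm = 240 μm.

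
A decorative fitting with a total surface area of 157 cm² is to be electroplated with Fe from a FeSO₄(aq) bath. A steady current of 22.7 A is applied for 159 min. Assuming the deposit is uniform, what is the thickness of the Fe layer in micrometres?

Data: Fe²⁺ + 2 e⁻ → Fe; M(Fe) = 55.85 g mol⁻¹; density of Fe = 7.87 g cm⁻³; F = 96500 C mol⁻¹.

Q = I·t = 22.70 × 9540.0 = 216600 C; n(e⁻) = 2.244 mol.
n(Fe) = n(e⁻)/2 = 1.122 mol, so m = 1.122 × 55.85 = 62.67 g.
Volume = m/ρ = 62.67 / 7.87 = 7.963 cm³.
Thickness = V/A = 7.963 / 157 = 0.0507 cm = 507 μm.

507 μm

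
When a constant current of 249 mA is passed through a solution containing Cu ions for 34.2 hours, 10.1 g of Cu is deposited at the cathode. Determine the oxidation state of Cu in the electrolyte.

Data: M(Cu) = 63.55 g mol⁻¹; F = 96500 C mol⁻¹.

+2

Q = I·t = 0.2490 A × 123120 s = 30660 C, so n(e⁻) = 30660/96500 = 0.3177 mol.
n(Cu) deposited = 10.1 / 63.55 = 0.1589 mol.
Electrons per atom = n(e⁻)/n(Cu) = 0.3177 / 0.1589 = 2.00 ≈ 2, so the ion is Cu²⁺.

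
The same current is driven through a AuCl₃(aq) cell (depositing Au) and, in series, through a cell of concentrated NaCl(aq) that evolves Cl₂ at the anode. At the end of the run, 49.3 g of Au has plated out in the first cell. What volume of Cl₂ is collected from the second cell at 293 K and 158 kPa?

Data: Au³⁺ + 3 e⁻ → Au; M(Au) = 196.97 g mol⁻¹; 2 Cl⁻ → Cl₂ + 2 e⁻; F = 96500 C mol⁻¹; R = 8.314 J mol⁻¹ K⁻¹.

5.79 L

n(Au) = 49.3 / 196.97 = 0.2503 mol, so n(e⁻) = 3 × 0.2503 = 0.7509 mol.
The cells are in series, so the same 0.7509 mol of electrons passes through the second cell.
2 Cl⁻ → Cl₂ + 2 e⁻ — 2 mol e⁻ per mol Cl₂, so n(Cl₂) = 0.7509/2 = 0.3754 mol.
V = nRT/P = (0.3754 × 8.314 × 293) / (158 × 10³) = 0.00579 m³ = 5.79 L.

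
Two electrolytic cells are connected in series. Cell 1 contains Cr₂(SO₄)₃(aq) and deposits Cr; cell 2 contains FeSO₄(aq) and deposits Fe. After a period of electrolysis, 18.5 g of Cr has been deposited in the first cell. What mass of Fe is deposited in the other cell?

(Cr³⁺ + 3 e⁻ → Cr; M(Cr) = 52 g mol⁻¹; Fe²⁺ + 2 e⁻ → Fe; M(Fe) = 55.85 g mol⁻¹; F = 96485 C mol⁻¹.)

n(Cr) = 18.5 / 52 = 0.3558 mol.
Since Cr³⁺ + 3 e⁻ → Cr, n(e⁻) passed = 3 × 0.3558 = 1.067 mol.
Cells in series carry the same charge, so the same 1.067 mol of electrons passes through cell 2.
Fe²⁺ + 2 e⁻ → Fe, so n(Fe) = 1.067 / 2 = 0.5337 mol.
m(Fe) = 0.5337 × 55.85 = 29.8 g.

29.8 g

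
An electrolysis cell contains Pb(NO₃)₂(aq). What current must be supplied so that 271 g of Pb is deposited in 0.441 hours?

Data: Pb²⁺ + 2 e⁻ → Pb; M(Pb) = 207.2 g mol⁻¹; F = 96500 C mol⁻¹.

159 A

n(Pb) = 271 / 207.2 = 1.308 mol.
n(e⁻) = 2 × 1.308 = 2.616 mol.
Q = n(e⁻)·F = 2.616 × 96500 = 252400 C.
I = Q/t = 252400 / 1587.6 s = 159 A.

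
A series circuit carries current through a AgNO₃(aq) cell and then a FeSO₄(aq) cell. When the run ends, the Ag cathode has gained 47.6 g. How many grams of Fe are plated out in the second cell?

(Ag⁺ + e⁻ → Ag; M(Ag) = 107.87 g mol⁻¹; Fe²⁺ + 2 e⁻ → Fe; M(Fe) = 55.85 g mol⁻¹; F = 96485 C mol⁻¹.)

n(Ag) = 47.6 / 107.87 = 0.4413 mol.
Since Ag⁺ + e⁻ → Ag, n(e⁻) passed = 1 × 0.4413 = 0.4413 mol.
Cells in series carry the same charge, so the same 0.4413 mol of electrons passes through cell 2.
Fe²⁺ + 2 e⁻ → Fe, so n(Fe) = 0.4413 / 2 = 0.2206 mol.
m(Fe) = 0.2206 × 55.85 = 12.3 g.

12.3 g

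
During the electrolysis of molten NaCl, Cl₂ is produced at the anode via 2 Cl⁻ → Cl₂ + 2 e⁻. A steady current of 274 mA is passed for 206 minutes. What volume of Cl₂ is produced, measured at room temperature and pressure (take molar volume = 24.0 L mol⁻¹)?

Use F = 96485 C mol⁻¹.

0.421 L

Q = I·t = 0.2740 A × 12360 s = 3387 C.
n(e⁻) = Q/F = 3387 / 96485 = 0.03510 mol.
2 electrons are transferred per Cl₂ molecule, so n(Cl₂) = 0.03510 / 2 = 0.01755 mol.
V = n × V_m = 0.01755 × 24.0 = 0.421 L.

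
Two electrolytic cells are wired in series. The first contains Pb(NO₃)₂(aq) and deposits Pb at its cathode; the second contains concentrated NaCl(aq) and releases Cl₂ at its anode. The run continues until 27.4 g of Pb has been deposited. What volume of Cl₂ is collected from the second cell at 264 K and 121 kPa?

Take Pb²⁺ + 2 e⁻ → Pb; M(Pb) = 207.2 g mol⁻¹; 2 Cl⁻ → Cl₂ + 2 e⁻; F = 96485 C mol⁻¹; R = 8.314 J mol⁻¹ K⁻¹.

n(Pb) = 27.4 / 207.2 = 0.1322 mol, so n(e⁻) = 2 × 0.1322 = 0.2645 mol.
The cells are in series, so the same 0.2645 mol of electrons passes through the second cell.
2 Cl⁻ → Cl₂ + 2 e⁻ — 2 mol e⁻ per mol Cl₂, so n(Cl₂) = 0.2645/2 = 0.1322 mol.
V = nRT/P = (0.1322 × 8.314 × 264) / (121 × 10³) = 0.00240 m³ = 2.40 L.

2.40 L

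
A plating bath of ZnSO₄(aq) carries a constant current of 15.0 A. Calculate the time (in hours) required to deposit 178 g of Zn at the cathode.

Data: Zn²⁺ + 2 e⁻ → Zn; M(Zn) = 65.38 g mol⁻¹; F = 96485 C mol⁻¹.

n(Zn) = m/M = 178 / 65.38 = 2.723 mol.
Each Zn atom requires 2 electrons, so n(e⁻) = 2 × 2.723 = 5.445 mol.
Q = n(e⁻)·F = 5.445 × 96485 = 525400 C.
t = Q/I = 525400 / 15.00 A = 35020 s = 9.73 h.

9.73 h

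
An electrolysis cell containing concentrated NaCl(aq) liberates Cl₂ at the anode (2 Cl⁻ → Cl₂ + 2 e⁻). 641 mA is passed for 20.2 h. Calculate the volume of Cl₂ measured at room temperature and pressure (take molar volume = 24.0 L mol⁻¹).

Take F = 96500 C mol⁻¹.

5.80 L

Q = I·t = 0.6410 A × 72720 s = 46610 C.
n(e⁻) = Q/F = 46610 / 96500 = 0.4830 mol.
2 electrons are transferred per Cl₂ molecule, so n(Cl₂) = 0.4830 / 2 = 0.2415 mol.
V = n × V_m = 0.2415 × 24.0 = 5.80 L.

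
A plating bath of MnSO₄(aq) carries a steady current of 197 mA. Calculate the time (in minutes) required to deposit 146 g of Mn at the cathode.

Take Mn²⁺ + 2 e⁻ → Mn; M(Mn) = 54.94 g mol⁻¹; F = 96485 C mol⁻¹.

n(Mn) = m/M = 146 / 54.94 = 2.657 mol.
Each Mn atom requires 2 electrons, so n(e⁻) = 2 × 2.657 = 5.315 mol.
Q = n(e⁻)·F = 5.315 × 96485 = 512800 C.
t = Q/I = 512800 / 0.1970 A = 2603000 s = 43400 min.

43400 min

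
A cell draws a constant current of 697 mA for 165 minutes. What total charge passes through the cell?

Q = I·t = 0.6970 A × 9900.0 s = 6900 C.

6900 C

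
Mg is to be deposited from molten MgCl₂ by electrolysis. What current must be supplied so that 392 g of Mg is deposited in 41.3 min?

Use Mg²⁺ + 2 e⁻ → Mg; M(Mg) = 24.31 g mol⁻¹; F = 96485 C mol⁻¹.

1260 A

n(Mg) = 392 / 24.31 = 16.13 mol.
n(e⁻) = 2 × 16.13 = 32.25 mol.
Q = n(e⁻)·F = 32.25 × 96485 = 3112000 C.
I = Q/t = 3112000 / 2478.0 s = 1260 A.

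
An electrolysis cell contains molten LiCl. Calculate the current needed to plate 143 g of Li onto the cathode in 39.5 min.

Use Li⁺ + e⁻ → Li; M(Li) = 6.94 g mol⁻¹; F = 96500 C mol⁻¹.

839 A

n(Li) = 143 / 6.94 = 20.61 mol.
n(e⁻) = 1 × 20.61 = 20.61 mol.
Q = n(e⁻)·F = 20.61 × 96500 = 1988000 C.
I = Q/t = 1988000 / 2370.0 s = 839 A.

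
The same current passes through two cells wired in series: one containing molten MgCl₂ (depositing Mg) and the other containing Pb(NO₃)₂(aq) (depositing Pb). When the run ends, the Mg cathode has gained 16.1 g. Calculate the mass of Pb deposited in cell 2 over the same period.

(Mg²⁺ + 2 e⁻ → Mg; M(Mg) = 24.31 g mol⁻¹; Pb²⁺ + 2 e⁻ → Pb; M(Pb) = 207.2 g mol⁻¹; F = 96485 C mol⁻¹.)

137 g

n(Mg) = 16.1 / 24.31 = 0.6623 mol.
Since Mg²⁺ + 2 e⁻ → Mg, n(e⁻) passed = 2 × 0.6623 = 1.325 mol.
Cells in series carry the same charge, so the same 1.325 mol of electrons passes through cell 2.
Pb²⁺ + 2 e⁻ → Pb, so n(Pb) = 1.325 / 2 = 0.6623 mol.
m(Pb) = 0.6623 × 207.2 = 137 g.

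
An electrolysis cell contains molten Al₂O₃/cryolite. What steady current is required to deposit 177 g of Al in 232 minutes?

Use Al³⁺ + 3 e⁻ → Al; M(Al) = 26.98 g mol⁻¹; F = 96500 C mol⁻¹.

n(Al) = 177 / 26.98 = 6.560 mol.
n(e⁻) = 3 × 6.560 = 19.68 mol.
Q = n(e⁻)·F = 19.68 × 96500 = 1899000 C.
I = Q/t = 1899000 / 13920 s = 136 A.

136 A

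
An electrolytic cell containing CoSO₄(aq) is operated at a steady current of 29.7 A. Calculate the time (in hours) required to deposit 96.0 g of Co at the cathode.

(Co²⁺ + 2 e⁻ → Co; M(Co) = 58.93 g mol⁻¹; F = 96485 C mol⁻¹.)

n(Co) = m/M = 96.0 / 58.93 = 1.629 mol.
Each Co atom requires 2 electrons, so n(e⁻) = 2 × 1.629 = 3.258 mol.
Q = n(e⁻)·F = 3.258 × 96485 = 314400 C.
t = Q/I = 314400 / 29.70 A = 10580 s = 2.94 h.

2.94 h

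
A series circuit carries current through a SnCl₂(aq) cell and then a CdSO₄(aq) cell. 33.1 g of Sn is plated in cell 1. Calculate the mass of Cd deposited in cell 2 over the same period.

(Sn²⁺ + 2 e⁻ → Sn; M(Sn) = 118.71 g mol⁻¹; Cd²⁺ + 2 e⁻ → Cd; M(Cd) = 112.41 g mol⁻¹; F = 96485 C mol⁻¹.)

n(Sn) = 33.1 / 118.71 = 0.2788 mol.
Since Sn²⁺ + 2 e⁻ → Sn, n(e⁻) passed = 2 × 0.2788 = 0.5577 mol.
Cells in series carry the same charge, so the same 0.5577 mol of electrons passes through cell 2.
Cd²⁺ + 2 e⁻ → Cd, so n(Cd) = 0.5577 / 2 = 0.2788 mol.
m(Cd) = 0.2788 × 112.41 = 31.3 g.

31.3 g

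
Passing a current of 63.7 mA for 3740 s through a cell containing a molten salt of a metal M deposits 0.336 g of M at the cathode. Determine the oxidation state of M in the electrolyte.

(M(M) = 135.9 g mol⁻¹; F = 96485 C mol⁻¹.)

Q = I·t = 0.06370 A × 3740.0 s = 238.2 C, so n(e⁻) = 238.2/96485 = 0.002469 mol.
n(M) deposited = 0.336 / 135.9 = 0.002472 mol.
Electrons per atom = n(e⁻)/n(M) = 0.002469 / 0.002472 = 0.999 ≈ 1, so the ion is M⁺.

+1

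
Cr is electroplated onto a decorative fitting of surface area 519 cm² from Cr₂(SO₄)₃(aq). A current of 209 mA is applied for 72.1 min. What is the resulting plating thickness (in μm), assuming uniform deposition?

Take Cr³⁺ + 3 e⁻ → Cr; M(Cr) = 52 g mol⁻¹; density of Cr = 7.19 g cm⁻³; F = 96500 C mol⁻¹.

Q = I·t = 0.2090 × 4326.0 = 904.1 C; n(e⁻) = 0.009369 mol.
n(Cr) = n(e⁻)/3 = 0.003123 mol, so m = 0.003123 × 52 = 0.1624 g.
Volume = m/ρ = 0.1624 / 7.19 = 0.02259 cm³.
Thickness = V/A = 0.02259 / 519 = 4.35 × 10⁻⁵ cm = 0.435 μm.

0.435 μm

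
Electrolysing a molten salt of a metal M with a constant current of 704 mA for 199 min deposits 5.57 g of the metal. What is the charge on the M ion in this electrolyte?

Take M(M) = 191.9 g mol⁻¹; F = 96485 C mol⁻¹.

+3

Q = I·t = 0.7040 A × 11940 s = 8406 C, so n(e⁻) = 8406/96485 = 0.08712 mol.
n(M) deposited = 5.57 / 191.9 = 0.02903 mol.
Electrons per atom = n(e⁻)/n(M) = 0.08712 / 0.02903 = 3.00 ≈ 3, so the ion is M³⁺.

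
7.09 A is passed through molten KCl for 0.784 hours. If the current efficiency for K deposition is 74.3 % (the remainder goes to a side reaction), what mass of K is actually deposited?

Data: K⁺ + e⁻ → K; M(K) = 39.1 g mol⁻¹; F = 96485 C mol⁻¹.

6.03 g

Q = I·t = 7.090 × 2822.4 = 20010 C.
n(e⁻) = 20010/96485 = 0.2074 mol; theoretically n(K) = 0.2074/1 = 0.2074 mol, m_theo = 8.109 g.
At 74.3 % efficiency, m_actual = 0.743 × 8.109 = 6.03 g.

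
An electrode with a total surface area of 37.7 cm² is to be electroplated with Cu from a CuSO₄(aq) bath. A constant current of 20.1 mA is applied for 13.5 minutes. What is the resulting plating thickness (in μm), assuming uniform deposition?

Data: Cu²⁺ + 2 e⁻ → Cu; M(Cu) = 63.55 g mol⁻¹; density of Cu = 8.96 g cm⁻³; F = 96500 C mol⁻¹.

0.159 μm

Q = I·t = 0.02010 × 810.00 = 16.28 C; n(e⁻) = 0.0001687 mol.
n(Cu) = n(e⁻)/2 = 0.00008436 mol, so m = 0.00008436 × 63.55 = 0.005361 g.
Volume = m/ρ = 0.005361 / 8.96 = 0.0005983 cm³.
Thickness = V/A = 0.0005983 / 37.7 = 1.59 × 10⁻⁵ cm = 0.159 μm.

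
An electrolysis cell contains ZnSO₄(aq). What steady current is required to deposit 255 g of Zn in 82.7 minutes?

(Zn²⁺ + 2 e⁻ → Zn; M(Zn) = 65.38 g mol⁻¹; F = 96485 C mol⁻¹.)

n(Zn) = 255 / 65.38 = 3.900 mol.
n(e⁻) = 2 × 3.900 = 7.801 mol.
Q = n(e⁻)·F = 7.801 × 96485 = 752600 C.
I = Q/t = 752600 / 4962.0 s = 152 A.

152 A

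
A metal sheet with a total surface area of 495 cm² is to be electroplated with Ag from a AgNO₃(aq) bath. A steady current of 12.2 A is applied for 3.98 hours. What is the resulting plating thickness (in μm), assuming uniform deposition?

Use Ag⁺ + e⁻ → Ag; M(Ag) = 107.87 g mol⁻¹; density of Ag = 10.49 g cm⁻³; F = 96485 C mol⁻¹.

Q = I·t = 12.20 × 14328 = 174800 C; n(e⁻) = 1.812 mol.
n(Ag) = n(e⁻)/1 = 1.812 mol, so m = 1.812 × 107.87 = 195.4 g.
Volume = m/ρ = 195.4 / 10.49 = 18.63 cm³.
Thickness = V/A = 18.63 / 495 = 0.0376 cm = 376 μm.

376 μm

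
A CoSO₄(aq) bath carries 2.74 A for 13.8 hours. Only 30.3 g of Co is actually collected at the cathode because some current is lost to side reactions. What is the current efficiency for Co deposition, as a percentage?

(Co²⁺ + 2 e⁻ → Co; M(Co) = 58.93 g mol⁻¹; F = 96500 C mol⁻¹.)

Q = I·t = 2.740 × 49680 = 136100 C; n(e⁻) = 136100/96500 = 1.411 mol.
Theoretical n(Co) = n(e⁻)/2 = 0.7053 mol, i.e. m_theo = 0.7053 × 58.93 = 41.56 g.
Efficiency = m_actual / m_theo = 30.3 / 41.56 = 72.9 %.

72.9 %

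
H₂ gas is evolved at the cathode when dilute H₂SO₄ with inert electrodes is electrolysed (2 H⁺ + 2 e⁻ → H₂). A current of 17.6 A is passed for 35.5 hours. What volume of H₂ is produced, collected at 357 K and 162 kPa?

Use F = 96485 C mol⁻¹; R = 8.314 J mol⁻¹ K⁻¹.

Q = I·t = 17.60 A × 127800 s = 2249000 C.
n(e⁻) = Q/F = 2249000 / 96485 = 23.31 mol.
2 electrons are transferred per H₂ molecule, so n(H₂) = 23.31 / 2 = 11.66 mol.
V = nRT/P = (11.66 × 8.314 × 357) / (162 × 10³ Pa) = 0.214 m³ = 214 L.

214 L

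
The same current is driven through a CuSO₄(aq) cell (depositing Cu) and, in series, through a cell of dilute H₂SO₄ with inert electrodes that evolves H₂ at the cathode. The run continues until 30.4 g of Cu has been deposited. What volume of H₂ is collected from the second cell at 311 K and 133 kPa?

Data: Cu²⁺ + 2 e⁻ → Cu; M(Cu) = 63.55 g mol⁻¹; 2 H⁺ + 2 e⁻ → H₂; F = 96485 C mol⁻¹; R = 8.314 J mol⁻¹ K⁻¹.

n(Cu) = 30.4 / 63.55 = 0.4784 mol, so n(e⁻) = 2 × 0.4784 = 0.9567 mol.
The cells are in series, so the same 0.9567 mol of electrons passes through the second cell.
2 H⁺ + 2 e⁻ → H₂ — 2 mol e⁻ per mol H₂, so n(H₂) = 0.9567/2 = 0.4784 mol.
V = nRT/P = (0.4784 × 8.314 × 311) / (133 × 10³) = 0.00930 m³ = 9.30 L.

9.30 L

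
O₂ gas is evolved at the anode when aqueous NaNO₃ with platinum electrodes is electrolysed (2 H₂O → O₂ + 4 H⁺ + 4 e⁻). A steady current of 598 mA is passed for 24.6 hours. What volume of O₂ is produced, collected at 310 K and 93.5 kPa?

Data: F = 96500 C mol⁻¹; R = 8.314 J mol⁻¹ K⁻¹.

Q = I·t = 0.5980 A × 88560 s = 52960 C.
n(e⁻) = Q/F = 52960 / 96500 = 0.5488 mol.
4 electrons are transferred per O₂ molecule, so n(O₂) = 0.5488 / 4 = 0.1372 mol.
V = nRT/P = (0.1372 × 8.314 × 310) / (93.5 × 10³ Pa) = 0.00378 m³ = 3.78 L.

3.78 L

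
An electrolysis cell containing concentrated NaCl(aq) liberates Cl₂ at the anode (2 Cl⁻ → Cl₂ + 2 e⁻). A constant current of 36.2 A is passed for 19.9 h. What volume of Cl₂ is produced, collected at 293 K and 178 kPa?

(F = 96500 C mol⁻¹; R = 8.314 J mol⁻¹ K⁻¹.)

Q = I·t = 36.20 A × 71640 s = 2593000 C.
n(e⁻) = Q/F = 2593000 / 96500 = 26.87 mol.
2 electrons are transferred per Cl₂ molecule, so n(Cl₂) = 26.87 / 2 = 13.44 mol.
V = nRT/P = (13.44 × 8.314 × 293) / (178 × 10³ Pa) = 0.184 m³ = 184 L.

184 L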